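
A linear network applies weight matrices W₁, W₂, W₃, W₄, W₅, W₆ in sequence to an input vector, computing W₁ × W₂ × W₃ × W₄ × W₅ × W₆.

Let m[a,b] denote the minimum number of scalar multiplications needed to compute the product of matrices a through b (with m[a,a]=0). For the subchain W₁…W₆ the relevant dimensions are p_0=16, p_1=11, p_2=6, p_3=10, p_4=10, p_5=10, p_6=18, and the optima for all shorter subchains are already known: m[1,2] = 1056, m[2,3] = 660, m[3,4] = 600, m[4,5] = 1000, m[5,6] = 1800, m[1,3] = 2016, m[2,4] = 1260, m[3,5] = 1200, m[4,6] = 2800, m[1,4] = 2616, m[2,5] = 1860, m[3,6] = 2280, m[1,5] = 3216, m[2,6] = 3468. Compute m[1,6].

m[1,6] = min over k∈[1,5] of m[1,k]+m[k+1,6]+p_{0}·p_k·p_{6}.
k=1: 0 + 3468 + 16·11·18 = 6636; k=2: 1056 + 2280 + 16·6·18 = 5064; k=3: 2016 + 2800 + 16·10·18 = 7696; k=4: 2616 + 1800 + 16·10·18 = 7296; k=5: 3216 + 0 + 16·10·18 = 6096.
Minimum: 5064 at k=2.

5064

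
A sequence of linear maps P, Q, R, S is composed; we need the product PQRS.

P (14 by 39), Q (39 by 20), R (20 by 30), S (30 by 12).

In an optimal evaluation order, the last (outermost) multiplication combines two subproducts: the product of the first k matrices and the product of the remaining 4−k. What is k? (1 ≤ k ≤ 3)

2

Adjacent pairs: PQ = 14·39·20 = 10920; QR = 39·20·30 = 23400; RS = 20·30·12 = 7200.
Length 3: P..R: k=1: 0+23400+14·39·30=39780; k=2: 10920+0+14·20·30=19320 → min 19320 | Q..S: k=2: 0+7200+39·20·12=16560; k=3: 23400+0+39·30·12=37440 → min 16560.
Top-level splits: k=1: (P..P)·(Q..S) → 0+16560+14·39·12 = 23112; k=2: (P..Q)·(R..S) → 10920+7200+14·20·12 = 21480; k=3: (P..R)·(S..S) → 19320+0+14·30·12 = 24360.
Best split is after Q, i.e. k = 2.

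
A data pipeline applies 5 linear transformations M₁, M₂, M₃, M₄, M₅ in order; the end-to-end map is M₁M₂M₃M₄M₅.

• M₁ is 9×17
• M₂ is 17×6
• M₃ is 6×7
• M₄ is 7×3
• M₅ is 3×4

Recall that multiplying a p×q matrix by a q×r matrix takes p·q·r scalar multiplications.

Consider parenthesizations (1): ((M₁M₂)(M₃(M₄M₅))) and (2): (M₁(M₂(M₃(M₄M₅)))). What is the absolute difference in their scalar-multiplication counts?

114

Order (1) = ((M₁M₂)(M₃(M₄M₅))): (M₁M₂): 9×17 by 17×6 → 9×6, cost 9·17·6 = 918; (M₄M₅): 7×3 by 3×4 → 7×4, cost 7·3·4 = 84; (M₃(M₄M₅)): 6×7 by 7×4 → 6×4, cost 6·7·4 = 168; cumulative 252; ((M₁M₂)(M₃(M₄M₅))): 9×6 by 6×4 → 9×4, cost 9·6·4 = 216; cumulative 1386. Total 1386.
Order (2) = (M₁(M₂(M₃(M₄M₅)))): (M₄M₅): 7×3 by 3×4 → 7×4, cost 7·3·4 = 84; (M₃(M₄M₅)): 6×7 by 7×4 → 6×4, cost 6·7·4 = 168; cumulative 252; (M₂(M₃(M₄M₅))): 17×6 by 6×4 → 17×4, cost 17·6·4 = 408; cumulative 660; (M₁(M₂(M₃(M₄M₅)))): 9×17 by 17×4 → 9×4, cost 9·17·4 = 612; cumulative 1272. Total 1272.
Difference: |1386 − 1272| = 114.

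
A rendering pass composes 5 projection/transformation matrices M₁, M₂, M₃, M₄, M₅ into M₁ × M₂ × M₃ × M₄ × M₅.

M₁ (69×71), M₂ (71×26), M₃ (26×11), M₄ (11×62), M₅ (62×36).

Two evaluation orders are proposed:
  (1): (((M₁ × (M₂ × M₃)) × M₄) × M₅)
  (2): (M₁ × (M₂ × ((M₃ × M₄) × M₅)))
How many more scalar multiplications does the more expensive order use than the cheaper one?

Order (1) = (((M₁ × (M₂ × M₃)) × M₄) × M₅): (M₂ × M₃): 71×26 by 26×11 → 71×11, cost 71·26·11 = 20306; (M₁ × (M₂ × M₃)): 69×71 by 71×11 → 69×11, cost 69·71·11 = 53889; cumulative 74195; ((M₁ × (M₂ × M₃)) × M₄): 69×11 by 11×62 → 69×62, cost 69·11·62 = 47058; cumulative 121253; (((M₁ × (M₂ × M₃)) × M₄) × M₅): 69×62 by 62×36 → 69×36, cost 69·62·36 = 154008; cumulative 275261. Total 275261.
Order (2) = (M₁ × (M₂ × ((M₃ × M₄) × M₅))): (M₃ × M₄): 26×11 by 11×62 → 26×62, cost 26·11·62 = 17732; ((M₃ × M₄) × M₅): 26×62 by 62×36 → 26×36, cost 26·62·36 = 58032; cumulative 75764; (M₂ × ((M₃ × M₄) × M₅)): 71×26 by 26×36 → 71×36, cost 71·26·36 = 66456; cumulative 142220; (M₁ × (M₂ × ((M₃ × M₄) × M₅))): 69×71 by 71×36 → 69×36, cost 69·71·36 = 176364; cumulative 318584. Total 318584.
Difference: |275261 − 318584| = 43323.

43323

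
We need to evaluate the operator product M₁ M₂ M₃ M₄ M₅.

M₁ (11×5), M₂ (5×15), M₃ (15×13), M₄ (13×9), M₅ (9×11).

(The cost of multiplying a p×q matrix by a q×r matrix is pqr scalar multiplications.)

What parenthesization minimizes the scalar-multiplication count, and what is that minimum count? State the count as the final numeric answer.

Adjacent pairs: M₁M₂ = 11·5·15 = 825; M₂M₃ = 5·15·13 = 975; M₃M₄ = 15·13·9 = 1755; M₄M₅ = 13·9·11 = 1287.
Length 3: M₁..M₃: k=1: 0+975+11·5·13=1690; k=2: 825+0+11·15·13=2970 → min 1690 | M₂..M₄: k=2: 0+1755+5·15·9=2430; k=3: 975+0+5·13·9=1560 → min 1560 | M₃..M₅: k=3: 0+1287+15·13·11=3432; k=4: 1755+0+15·9·11=3240 → min 3240.
Length 4: M₁..M₄: k=1: 0+1560+11·5·9=2055; k=2: 825+1755+11·15·9=4065; k=3: 1690+0+11·13·9=2977 → min 2055 | M₂..M₅: k=2: 0+3240+5·15·11=4065; k=3: 975+1287+5·13·11=2977; k=4: 1560+0+5·9·11=2055 → min 2055.
Length 5: M₁..M₅: k=1: 0+2055+11·5·11=2660; k=2: 825+3240+11·15·11=5880; k=3: 1690+1287+11·13·11=4550; k=4: 2055+0+11·9·11=3144 → min 2660.
Optimal parenthesization: (M₁ (((M₂ M₃) M₄) M₅)) with cost 2660.

2660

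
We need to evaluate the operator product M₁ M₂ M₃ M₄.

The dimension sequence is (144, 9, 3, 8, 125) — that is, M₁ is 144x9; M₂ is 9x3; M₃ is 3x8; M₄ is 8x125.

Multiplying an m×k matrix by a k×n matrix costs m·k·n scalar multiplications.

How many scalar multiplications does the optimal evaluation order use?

60888

Adjacent pairs: M₁M₂ = 144·9·3 = 3888; M₂M₃ = 9·3·8 = 216; M₃M₄ = 3·8·125 = 3000.
Length 3: M₁..M₃: k=1: 0+216+144·9·8=10584; k=2: 3888+0+144·3·8=7344 → min 7344 | M₂..M₄: k=2: 0+3000+9·3·125=6375; k=3: 216+0+9·8·125=9216 → min 6375.
Length 4: M₁..M₄: k=1: 0+6375+144·9·125=168375; k=2: 3888+3000+144·3·125=60888; k=3: 7344+0+144·8·125=151344 → min 60888.
Optimal order: ((M₁ M₂) (M₃ M₄)) with cost 60888.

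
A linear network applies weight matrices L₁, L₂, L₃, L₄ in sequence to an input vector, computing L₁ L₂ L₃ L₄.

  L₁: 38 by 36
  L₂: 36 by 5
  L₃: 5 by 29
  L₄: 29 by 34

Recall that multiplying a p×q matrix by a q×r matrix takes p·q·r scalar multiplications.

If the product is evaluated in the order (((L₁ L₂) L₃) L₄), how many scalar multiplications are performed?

(L₁ L₂): 38×36 by 36×5 → 38×5, cost 38·36·5 = 6840
((L₁ L₂) L₃): 38×5 by 5×29 → 38×29, cost 38·5·29 = 5510; cumulative 12350
(((L₁ L₂) L₃) L₄): 38×29 by 29×34 → 38×34, cost 38·29·34 = 37468; cumulative 49818
Total: 49818 scalar multiplications.

49818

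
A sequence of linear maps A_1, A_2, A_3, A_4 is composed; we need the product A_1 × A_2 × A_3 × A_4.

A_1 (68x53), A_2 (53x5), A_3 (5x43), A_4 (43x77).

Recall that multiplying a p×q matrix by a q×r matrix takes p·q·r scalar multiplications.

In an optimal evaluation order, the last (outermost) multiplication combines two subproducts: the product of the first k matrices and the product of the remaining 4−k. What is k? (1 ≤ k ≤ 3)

2

Adjacent pairs: A_1A_2 = 68·53·5 = 18020; A_2A_3 = 53·5·43 = 11395; A_3A_4 = 5·43·77 = 16555.
Length 3: A_1..A_3: k=1: 0+11395+68·53·43=166367; k=2: 18020+0+68·5·43=32640 → min 32640 | A_2..A_4: k=2: 0+16555+53·5·77=36960; k=3: 11395+0+53·43·77=186878 → min 36960.
Top-level splits: k=1: (A_1..A_1)·(A_2..A_4) → 0+36960+68·53·77 = 314468; k=2: (A_1..A_2)·(A_3..A_4) → 18020+16555+68·5·77 = 60755; k=3: (A_1..A_3)·(A_4..A_4) → 32640+0+68·43·77 = 257788.
Best split is after A_2, i.e. k = 2.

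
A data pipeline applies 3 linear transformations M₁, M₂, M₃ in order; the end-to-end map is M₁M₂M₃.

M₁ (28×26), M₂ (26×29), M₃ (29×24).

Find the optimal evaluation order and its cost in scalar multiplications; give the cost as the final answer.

35568

(M₁(M₂M₃)): cost 35568.
((M₁M₂)M₃): cost 40600.
Optimal: (M₁(M₂M₃)) with cost 35568.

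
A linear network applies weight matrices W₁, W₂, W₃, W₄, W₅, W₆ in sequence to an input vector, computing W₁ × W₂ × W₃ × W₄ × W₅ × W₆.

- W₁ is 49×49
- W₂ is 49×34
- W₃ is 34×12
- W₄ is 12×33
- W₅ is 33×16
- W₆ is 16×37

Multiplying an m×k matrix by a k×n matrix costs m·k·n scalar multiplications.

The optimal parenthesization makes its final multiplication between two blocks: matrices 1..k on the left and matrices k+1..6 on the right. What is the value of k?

Adjacent pairs: W₁W₂ = 49·49·34 = 81634; W₂W₃ = 49·34·12 = 19992; W₃W₄ = 34·12·33 = 13464; W₄W₅ = 12·33·16 = 6336; W₅W₆ = 33·16·37 = 19536.
Length 3: W₁..W₃: k=1: 0+19992+49·49·12=48804; k=2: 81634+0+49·34·12=101626 → min 48804 | W₂..W₄: k=2: 0+13464+49·34·33=68442; k=3: 19992+0+49·12·33=39396 → min 39396 | W₃..W₅: k=3: 0+6336+34·12·16=12864; k=4: 13464+0+34·33·16=31416 → min 12864 | W₄..W₆: k=4: 0+19536+12·33·37=34188; k=5: 6336+0+12·16·37=13440 → min 13440.
Length 4: W₁..W₄: k=1: 0+39396+49·49·33=118629; k=2: 81634+13464+49·34·33=150076; k=3: 48804+0+49·12·33=68208 → min 68208 | W₂..W₅: k=2: 0+12864+49·34·16=39520; k=3: 19992+6336+49·12·16=35736; k=4: 39396+0+49·33·16=65268 → min 35736 | W₃..W₆: k=3: 0+13440+34·12·37=28536; k=4: 13464+19536+34·33·37=74514; k=5: 12864+0+34·16·37=32992 → min 28536.
Length 5: W₁..W₅: k=1: 0+35736+49·49·16=74152; k=2: 81634+12864+49·34·16=121154; k=3: 48804+6336+49·12·16=64548; k=4: 68208+0+49·33·16=94080 → min 64548 | W₂..W₆: k=2: 0+28536+49·34·37=90178; k=3: 19992+13440+49·12·37=55188; k=4: 39396+19536+49·33·37=118761; k=5: 35736+0+49·16·37=64744 → min 55188.
Top-level splits: k=1: (W₁..W₁)·(W₂..W₆) → 0+55188+49·49·37 = 144025; k=2: (W₁..W₂)·(W₃..W₆) → 81634+28536+49·34·37 = 171812; k=3: (W₁..W₃)·(W₄..W₆) → 48804+13440+49·12·37 = 84000; k=4: (W₁..W₄)·(W₅..W₆) → 68208+19536+49·33·37 = 147573; k=5: (W₁..W₅)·(W₆..W₆) → 64548+0+49·16·37 = 93556.
Best split is after W₃, i.e. k = 3.

3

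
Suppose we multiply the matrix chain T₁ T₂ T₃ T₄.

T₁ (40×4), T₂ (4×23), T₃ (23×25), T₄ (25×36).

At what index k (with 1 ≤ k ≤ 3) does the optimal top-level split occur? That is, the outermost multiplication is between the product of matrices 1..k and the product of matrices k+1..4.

1

Adjacent pairs: T₁T₂ = 40·4·23 = 3680; T₂T₃ = 4·23·25 = 2300; T₃T₄ = 23·25·36 = 20700.
Length 3: T₁..T₃: k=1: 0+2300+40·4·25=6300; k=2: 3680+0+40·23·25=26680 → min 6300 | T₂..T₄: k=2: 0+20700+4·23·36=24012; k=3: 2300+0+4·25·36=5900 → min 5900.
Top-level splits: k=1: (T₁..T₁)·(T₂..T₄) → 0+5900+40·4·36 = 11660; k=2: (T₁..T₂)·(T₃..T₄) → 3680+20700+40·23·36 = 57500; k=3: (T₁..T₃)·(T₄..T₄) → 6300+0+40·25·36 = 42300.
Best split is after T₁, i.e. k = 1.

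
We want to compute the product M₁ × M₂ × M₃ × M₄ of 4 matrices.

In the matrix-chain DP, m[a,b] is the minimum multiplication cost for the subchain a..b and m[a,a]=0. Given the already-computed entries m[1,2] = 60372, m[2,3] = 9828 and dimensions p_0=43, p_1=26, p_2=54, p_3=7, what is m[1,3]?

17654

m[1,3] = min over k∈[1,2] of m[1,k]+m[k+1,3]+p_{0}·p_k·p_{3}.
k=1: 0 + 9828 + 43·26·7 = 17654; k=2: 60372 + 0 + 43·54·7 = 76626.
Minimum: 17654 at k=1.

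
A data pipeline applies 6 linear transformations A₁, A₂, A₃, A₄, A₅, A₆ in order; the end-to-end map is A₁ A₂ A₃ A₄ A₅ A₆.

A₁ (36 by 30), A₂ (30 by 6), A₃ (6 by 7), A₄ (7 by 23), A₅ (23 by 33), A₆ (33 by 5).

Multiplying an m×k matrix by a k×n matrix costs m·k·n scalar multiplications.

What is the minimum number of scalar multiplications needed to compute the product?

Adjacent pairs: A₁A₂ = 36·30·6 = 6480; A₂A₃ = 30·6·7 = 1260; A₃A₄ = 6·7·23 = 966; A₄A₅ = 7·23·33 = 5313; A₅A₆ = 23·33·5 = 3795.
Length 3: A₁..A₃: k=1: 0+1260+36·30·7=8820; k=2: 6480+0+36·6·7=7992 → min 7992 | A₂..A₄: k=2: 0+966+30·6·23=5106; k=3: 1260+0+30·7·23=6090 → min 5106 | A₃..A₅: k=3: 0+5313+6·7·33=6699; k=4: 966+0+6·23·33=5520 → min 5520 | A₄..A₆: k=4: 0+3795+7·23·5=4600; k=5: 5313+0+7·33·5=6468 → min 4600.
Length 4: A₁..A₄: k=1: 0+5106+36·30·23=29946; k=2: 6480+966+36·6·23=12414; k=3: 7992+0+36·7·23=13788 → min 12414 | A₂..A₅: k=2: 0+5520+30·6·33=11460; k=3: 1260+5313+30·7·33=13503; k=4: 5106+0+30·23·33=27876 → min 11460 | A₃..A₆: k=3: 0+4600+6·7·5=4810; k=4: 966+3795+6·23·5=5451; k=5: 5520+0+6·33·5=6510 → min 4810.
Length 5: A₁..A₅: k=1: 0+11460+36·30·33=47100; k=2: 6480+5520+36·6·33=19128; k=3: 7992+5313+36·7·33=21621; k=4: 12414+0+36·23·33=39738 → min 19128 | A₂..A₆: k=2: 0+4810+30·6·5=5710; k=3: 1260+4600+30·7·5=6910; k=4: 5106+3795+30·23·5=12351; k=5: 11460+0+30·33·5=16410 → min 5710.
Length 6: A₁..A₆: k=1: 0+5710+36·30·5=11110; k=2: 6480+4810+36·6·5=12370; k=3: 7992+4600+36·7·5=13852; k=4: 12414+3795+36·23·5=20349; k=5: 19128+0+36·33·5=25068 → min 11110.
Optimal order: (A₁ (A₂ (A₃ (A₄ (A₅ A₆))))) with cost 11110.

11110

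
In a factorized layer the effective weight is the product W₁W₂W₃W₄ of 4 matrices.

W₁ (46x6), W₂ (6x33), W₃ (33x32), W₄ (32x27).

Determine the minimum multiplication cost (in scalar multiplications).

Adjacent pairs: W₁W₂ = 46·6·33 = 9108; W₂W₃ = 6·33·32 = 6336; W₃W₄ = 33·32·27 = 28512.
Length 3: W₁..W₃: k=1: 0+6336+46·6·32=15168; k=2: 9108+0+46·33·32=57684 → min 15168 | W₂..W₄: k=2: 0+28512+6·33·27=33858; k=3: 6336+0+6·32·27=11520 → min 11520.
Length 4: W₁..W₄: k=1: 0+11520+46·6·27=18972; k=2: 9108+28512+46·33·27=78606; k=3: 15168+0+46·32·27=54912 → min 18972.
Optimal order: (W₁((W₂W₃)W₄)) with cost 18972.

18972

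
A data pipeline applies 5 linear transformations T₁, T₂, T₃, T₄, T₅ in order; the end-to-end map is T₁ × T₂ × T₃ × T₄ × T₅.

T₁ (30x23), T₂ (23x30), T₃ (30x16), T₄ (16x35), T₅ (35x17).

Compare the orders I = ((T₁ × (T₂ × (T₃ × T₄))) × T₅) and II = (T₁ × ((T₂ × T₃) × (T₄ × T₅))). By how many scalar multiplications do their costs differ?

44404

Order I = ((T₁ × (T₂ × (T₃ × T₄))) × T₅): (T₃ × T₄): 30×16 by 16×35 → 30×35, cost 30·16·35 = 16800; (T₂ × (T₃ × T₄)): 23×30 by 30×35 → 23×35, cost 23·30·35 = 24150; cumulative 40950; (T₁ × (T₂ × (T₃ × T₄))): 30×23 by 23×35 → 30×35, cost 30·23·35 = 24150; cumulative 65100; ((T₁ × (T₂ × (T₃ × T₄))) × T₅): 30×35 by 35×17 → 30×17, cost 30·35·17 = 17850; cumulative 82950. Total 82950.
Order II = (T₁ × ((T₂ × T₃) × (T₄ × T₅))): (T₂ × T₃): 23×30 by 30×16 → 23×16, cost 23·30·16 = 11040; (T₄ × T₅): 16×35 by 35×17 → 16×17, cost 16·35·17 = 9520; ((T₂ × T₃) × (T₄ × T₅)): 23×16 by 16×17 → 23×17, cost 23·16·17 = 6256; cumulative 26816; (T₁ × ((T₂ × T₃) × (T₄ × T₅))): 30×23 by 23×17 → 30×17, cost 30·23·17 = 11730; cumulative 38546. Total 38546.
Difference: |82950 − 38546| = 44404.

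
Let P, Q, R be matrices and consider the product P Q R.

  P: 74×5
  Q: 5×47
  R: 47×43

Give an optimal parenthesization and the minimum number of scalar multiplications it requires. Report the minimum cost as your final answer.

26015

(P (Q R)): cost 26015.
((P Q) R): cost 166944.
Optimal: (P (Q R)) with cost 26015.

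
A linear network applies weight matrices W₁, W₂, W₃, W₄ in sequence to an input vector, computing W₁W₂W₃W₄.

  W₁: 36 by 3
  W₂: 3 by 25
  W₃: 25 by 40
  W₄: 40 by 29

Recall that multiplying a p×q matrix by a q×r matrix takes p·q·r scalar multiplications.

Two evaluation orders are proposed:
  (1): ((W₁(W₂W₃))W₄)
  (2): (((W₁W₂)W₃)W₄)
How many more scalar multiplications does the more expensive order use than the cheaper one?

Order (1) = ((W₁(W₂W₃))W₄): (W₂W₃): 3×25 by 25×40 → 3×40, cost 3·25·40 = 3000; (W₁(W₂W₃)): 36×3 by 3×40 → 36×40, cost 36·3·40 = 4320; cumulative 7320; ((W₁(W₂W₃))W₄): 36×40 by 40×29 → 36×29, cost 36·40·29 = 41760; cumulative 49080. Total 49080.
Order (2) = (((W₁W₂)W₃)W₄): (W₁W₂): 36×3 by 3×25 → 36×25, cost 36·3·25 = 2700; ((W₁W₂)W₃): 36×25 by 25×40 → 36×40, cost 36·25·40 = 36000; cumulative 38700; (((W₁W₂)W₃)W₄): 36×40 by 40×29 → 36×29, cost 36·40·29 = 41760; cumulative 80460. Total 80460.
Difference: |49080 − 80460| = 31380.

31380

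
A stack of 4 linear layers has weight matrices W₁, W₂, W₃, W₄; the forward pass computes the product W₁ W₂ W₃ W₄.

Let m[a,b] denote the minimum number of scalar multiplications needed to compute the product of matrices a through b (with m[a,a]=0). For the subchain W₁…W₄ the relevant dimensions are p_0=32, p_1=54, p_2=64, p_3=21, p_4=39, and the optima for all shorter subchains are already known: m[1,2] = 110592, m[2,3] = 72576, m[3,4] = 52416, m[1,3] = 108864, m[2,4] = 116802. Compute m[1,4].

m[1,4] = min over k∈[1,3] of m[1,k]+m[k+1,4]+p_{0}·p_k·p_{4}.
k=1: 0 + 116802 + 32·54·39 = 184194; k=2: 110592 + 52416 + 32·64·39 = 242880; k=3: 108864 + 0 + 32·21·39 = 135072.
Minimum: 135072 at k=3.

135072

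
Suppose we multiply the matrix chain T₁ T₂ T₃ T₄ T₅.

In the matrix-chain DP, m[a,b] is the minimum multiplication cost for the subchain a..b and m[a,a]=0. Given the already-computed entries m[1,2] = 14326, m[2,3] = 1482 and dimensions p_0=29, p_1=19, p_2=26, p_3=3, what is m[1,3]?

m[1,3] = min over k∈[1,2] of m[1,k]+m[k+1,3]+p_{0}·p_k·p_{3}.
k=1: 0 + 1482 + 29·19·3 = 3135; k=2: 14326 + 0 + 29·26·3 = 16588.
Minimum: 3135 at k=1.

3135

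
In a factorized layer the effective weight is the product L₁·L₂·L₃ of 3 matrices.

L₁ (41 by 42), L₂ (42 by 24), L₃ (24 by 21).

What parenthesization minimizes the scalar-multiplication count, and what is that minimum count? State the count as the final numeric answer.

(L₁·(L₂·L₃)): cost 57330.
((L₁·L₂)·L₃): cost 61992.
Optimal: (L₁·(L₂·L₃)) with cost 57330.

57330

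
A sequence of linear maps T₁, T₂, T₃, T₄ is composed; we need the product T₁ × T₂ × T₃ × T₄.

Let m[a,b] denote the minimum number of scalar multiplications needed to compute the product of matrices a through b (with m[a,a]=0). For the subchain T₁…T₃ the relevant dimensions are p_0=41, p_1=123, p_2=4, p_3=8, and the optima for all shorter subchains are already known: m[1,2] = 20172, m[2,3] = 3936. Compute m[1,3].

21484

m[1,3] = min over k∈[1,2] of m[1,k]+m[k+1,3]+p_{0}·p_k·p_{3}.
k=1: 0 + 3936 + 41·123·8 = 44280; k=2: 20172 + 0 + 41·4·8 = 21484.
Minimum: 21484 at k=2.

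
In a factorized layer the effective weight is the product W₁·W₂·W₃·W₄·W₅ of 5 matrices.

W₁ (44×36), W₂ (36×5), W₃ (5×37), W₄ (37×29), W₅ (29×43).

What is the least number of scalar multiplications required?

Adjacent pairs: W₁W₂ = 44·36·5 = 7920; W₂W₃ = 36·5·37 = 6660; W₃W₄ = 5·37·29 = 5365; W₄W₅ = 37·29·43 = 46139.
Length 3: W₁..W₃: k=1: 0+6660+44·36·37=65268; k=2: 7920+0+44·5·37=16060 → min 16060 | W₂..W₄: k=2: 0+5365+36·5·29=10585; k=3: 6660+0+36·37·29=45288 → min 10585 | W₃..W₅: k=3: 0+46139+5·37·43=54094; k=4: 5365+0+5·29·43=11600 → min 11600.
Length 4: W₁..W₄: k=1: 0+10585+44·36·29=56521; k=2: 7920+5365+44·5·29=19665; k=3: 16060+0+44·37·29=63272 → min 19665 | W₂..W₅: k=2: 0+11600+36·5·43=19340; k=3: 6660+46139+36·37·43=110075; k=4: 10585+0+36·29·43=55477 → min 19340.
Length 5: W₁..W₅: k=1: 0+19340+44·36·43=87452; k=2: 7920+11600+44·5·43=28980; k=3: 16060+46139+44·37·43=132203; k=4: 19665+0+44·29·43=74533 → min 28980.
Optimal order: ((W₁·W₂)·((W₃·W₄)·W₅)) with cost 28980.

28980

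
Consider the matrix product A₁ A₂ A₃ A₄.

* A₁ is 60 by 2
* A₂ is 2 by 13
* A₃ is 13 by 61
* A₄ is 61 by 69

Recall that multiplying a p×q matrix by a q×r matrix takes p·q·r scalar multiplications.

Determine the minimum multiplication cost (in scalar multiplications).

Adjacent pairs: A₁A₂ = 60·2·13 = 1560; A₂A₃ = 2·13·61 = 1586; A₃A₄ = 13·61·69 = 54717.
Length 3: A₁..A₃: k=1: 0+1586+60·2·61=8906; k=2: 1560+0+60·13·61=49140 → min 8906 | A₂..A₄: k=2: 0+54717+2·13·69=56511; k=3: 1586+0+2·61·69=10004 → min 10004.
Length 4: A₁..A₄: k=1: 0+10004+60·2·69=18284; k=2: 1560+54717+60·13·69=110097; k=3: 8906+0+60·61·69=261446 → min 18284.
Optimal order: (A₁ ((A₂ A₃) A₄)) with cost 18284.

18284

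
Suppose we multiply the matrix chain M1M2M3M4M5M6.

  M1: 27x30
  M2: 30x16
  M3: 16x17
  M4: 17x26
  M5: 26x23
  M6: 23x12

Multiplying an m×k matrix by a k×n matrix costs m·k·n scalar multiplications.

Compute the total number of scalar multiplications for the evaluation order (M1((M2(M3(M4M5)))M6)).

(M4M5): 17×26 by 26×23 → 17×23, cost 17·26·23 = 10166
(M3(M4M5)): 16×17 by 17×23 → 16×23, cost 16·17·23 = 6256; cumulative 16422
(M2(M3(M4M5))): 30×16 by 16×23 → 30×23, cost 30·16·23 = 11040; cumulative 27462
((M2(M3(M4M5)))M6): 30×23 by 23×12 → 30×12, cost 30·23·12 = 8280; cumulative 35742
(M1((M2(M3(M4M5)))M6)): 27×30 by 30×12 → 27×12, cost 27·30·12 = 9720; cumulative 45462
Total: 45462 scalar multiplications.

45462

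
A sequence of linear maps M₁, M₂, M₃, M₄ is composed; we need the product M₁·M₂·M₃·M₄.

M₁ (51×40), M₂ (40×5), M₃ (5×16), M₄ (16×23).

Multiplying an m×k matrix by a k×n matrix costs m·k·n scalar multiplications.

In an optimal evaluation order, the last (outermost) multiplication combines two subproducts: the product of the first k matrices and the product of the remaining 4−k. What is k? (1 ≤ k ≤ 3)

2

Adjacent pairs: M₁M₂ = 51·40·5 = 10200; M₂M₃ = 40·5·16 = 3200; M₃M₄ = 5·16·23 = 1840.
Length 3: M₁..M₃: k=1: 0+3200+51·40·16=35840; k=2: 10200+0+51·5·16=14280 → min 14280 | M₂..M₄: k=2: 0+1840+40·5·23=6440; k=3: 3200+0+40·16·23=17920 → min 6440.
Top-level splits: k=1: (M₁..M₁)·(M₂..M₄) → 0+6440+51·40·23 = 53360; k=2: (M₁..M₂)·(M₃..M₄) → 10200+1840+51·5·23 = 17905; k=3: (M₁..M₃)·(M₄..M₄) → 14280+0+51·16·23 = 33048.
Best split is after M₂, i.e. k = 2.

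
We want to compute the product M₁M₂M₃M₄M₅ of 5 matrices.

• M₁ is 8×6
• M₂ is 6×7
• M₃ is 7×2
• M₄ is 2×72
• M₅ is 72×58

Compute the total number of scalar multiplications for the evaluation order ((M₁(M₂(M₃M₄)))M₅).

(M₃M₄): 7×2 by 2×72 → 7×72, cost 7·2·72 = 1008
(M₂(M₃M₄)): 6×7 by 7×72 → 6×72, cost 6·7·72 = 3024; cumulative 4032
(M₁(M₂(M₃M₄))): 8×6 by 6×72 → 8×72, cost 8·6·72 = 3456; cumulative 7488
((M₁(M₂(M₃M₄)))M₅): 8×72 by 72×58 → 8×58, cost 8·72·58 = 33408; cumulative 40896
Total: 40896 scalar multiplications.

40896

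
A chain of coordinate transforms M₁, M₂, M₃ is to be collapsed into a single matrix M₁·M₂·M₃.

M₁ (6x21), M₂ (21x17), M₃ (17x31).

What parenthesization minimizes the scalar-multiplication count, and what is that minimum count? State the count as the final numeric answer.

(M₁·(M₂·M₃)): cost 14973.
((M₁·M₂)·M₃): cost 5304.
Optimal: ((M₁·M₂)·M₃) with cost 5304.

5304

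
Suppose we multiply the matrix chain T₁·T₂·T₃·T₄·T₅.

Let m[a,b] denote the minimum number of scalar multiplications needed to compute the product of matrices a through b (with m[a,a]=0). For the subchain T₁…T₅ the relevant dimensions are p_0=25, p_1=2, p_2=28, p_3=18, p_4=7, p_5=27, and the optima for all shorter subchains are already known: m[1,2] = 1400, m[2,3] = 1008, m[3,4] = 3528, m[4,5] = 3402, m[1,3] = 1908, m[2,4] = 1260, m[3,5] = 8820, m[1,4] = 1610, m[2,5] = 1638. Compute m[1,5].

2988

m[1,5] = min over k∈[1,4] of m[1,k]+m[k+1,5]+p_{0}·p_k·p_{5}.
k=1: 0 + 1638 + 25·2·27 = 2988; k=2: 1400 + 8820 + 25·28·27 = 29120; k=3: 1908 + 3402 + 25·18·27 = 17460; k=4: 1610 + 0 + 25·7·27 = 6335.
Minimum: 2988 at k=1.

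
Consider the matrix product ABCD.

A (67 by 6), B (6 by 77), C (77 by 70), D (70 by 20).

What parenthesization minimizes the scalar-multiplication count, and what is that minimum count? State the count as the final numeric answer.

Adjacent pairs: AB = 67·6·77 = 30954; BC = 6·77·70 = 32340; CD = 77·70·20 = 107800.
Length 3: A..C: k=1: 0+32340+67·6·70=60480; k=2: 30954+0+67·77·70=392084 → min 60480 | B..D: k=2: 0+107800+6·77·20=117040; k=3: 32340+0+6·70·20=40740 → min 40740.
Length 4: A..D: k=1: 0+40740+67·6·20=48780; k=2: 30954+107800+67·77·20=241934; k=3: 60480+0+67·70·20=154280 → min 48780.
Optimal parenthesization: (A((BC)D)) with cost 48780.

48780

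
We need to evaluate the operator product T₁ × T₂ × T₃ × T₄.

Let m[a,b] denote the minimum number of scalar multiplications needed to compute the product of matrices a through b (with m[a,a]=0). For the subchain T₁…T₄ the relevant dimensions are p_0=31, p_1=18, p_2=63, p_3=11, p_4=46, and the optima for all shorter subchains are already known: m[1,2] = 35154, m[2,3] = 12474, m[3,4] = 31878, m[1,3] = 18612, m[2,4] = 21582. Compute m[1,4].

m[1,4] = min over k∈[1,3] of m[1,k]+m[k+1,4]+p_{0}·p_k·p_{4}.
k=1: 0 + 21582 + 31·18·46 = 47250; k=2: 35154 + 31878 + 31·63·46 = 156870; k=3: 18612 + 0 + 31·11·46 = 34298.
Minimum: 34298 at k=3.

34298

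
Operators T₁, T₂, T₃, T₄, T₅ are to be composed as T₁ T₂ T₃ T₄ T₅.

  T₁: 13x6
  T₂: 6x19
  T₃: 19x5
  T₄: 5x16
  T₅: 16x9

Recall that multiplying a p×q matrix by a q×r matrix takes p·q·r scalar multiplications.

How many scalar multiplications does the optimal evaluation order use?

Adjacent pairs: T₁T₂ = 13·6·19 = 1482; T₂T₃ = 6·19·5 = 570; T₃T₄ = 19·5·16 = 1520; T₄T₅ = 5·16·9 = 720.
Length 3: T₁..T₃: k=1: 0+570+13·6·5=960; k=2: 1482+0+13·19·5=2717 → min 960 | T₂..T₄: k=2: 0+1520+6·19·16=3344; k=3: 570+0+6·5·16=1050 → min 1050 | T₃..T₅: k=3: 0+720+19·5·9=1575; k=4: 1520+0+19·16·9=4256 → min 1575.
Length 4: T₁..T₄: k=1: 0+1050+13·6·16=2298; k=2: 1482+1520+13·19·16=6954; k=3: 960+0+13·5·16=2000 → min 2000 | T₂..T₅: k=2: 0+1575+6·19·9=2601; k=3: 570+720+6·5·9=1560; k=4: 1050+0+6·16·9=1914 → min 1560.
Length 5: T₁..T₅: k=1: 0+1560+13·6·9=2262; k=2: 1482+1575+13·19·9=5280; k=3: 960+720+13·5·9=2265; k=4: 2000+0+13·16·9=3872 → min 2262.
Optimal order: (T₁ ((T₂ T₃) (T₄ T₅))) with cost 2262.

2262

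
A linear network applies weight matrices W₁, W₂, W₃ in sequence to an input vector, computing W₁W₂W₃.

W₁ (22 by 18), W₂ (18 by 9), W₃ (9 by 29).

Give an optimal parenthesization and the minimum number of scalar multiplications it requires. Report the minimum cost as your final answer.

(W₁(W₂W₃)): cost 16182.
((W₁W₂)W₃): cost 9306.
Optimal: ((W₁W₂)W₃) with cost 9306.

9306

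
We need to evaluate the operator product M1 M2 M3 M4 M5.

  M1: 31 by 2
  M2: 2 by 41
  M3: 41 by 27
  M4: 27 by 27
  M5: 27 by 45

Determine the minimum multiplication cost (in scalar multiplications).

8892

Adjacent pairs: M1M2 = 31·2·41 = 2542; M2M3 = 2·41·27 = 2214; M3M4 = 41·27·27 = 29889; M4M5 = 27·27·45 = 32805.
Length 3: M1..M3: k=1: 0+2214+31·2·27=3888; k=2: 2542+0+31·41·27=36859 → min 3888 | M2..M4: k=2: 0+29889+2·41·27=32103; k=3: 2214+0+2·27·27=3672 → min 3672 | M3..M5: k=3: 0+32805+41·27·45=82620; k=4: 29889+0+41·27·45=79704 → min 79704.
Length 4: M1..M4: k=1: 0+3672+31·2·27=5346; k=2: 2542+29889+31·41·27=66748; k=3: 3888+0+31·27·27=26487 → min 5346 | M2..M5: k=2: 0+79704+2·41·45=83394; k=3: 2214+32805+2·27·45=37449; k=4: 3672+0+2·27·45=6102 → min 6102.
Length 5: M1..M5: k=1: 0+6102+31·2·45=8892; k=2: 2542+79704+31·41·45=139441; k=3: 3888+32805+31·27·45=74358; k=4: 5346+0+31·27·45=43011 → min 8892.
Optimal order: (M1 (((M2 M3) M4) M5)) with cost 8892.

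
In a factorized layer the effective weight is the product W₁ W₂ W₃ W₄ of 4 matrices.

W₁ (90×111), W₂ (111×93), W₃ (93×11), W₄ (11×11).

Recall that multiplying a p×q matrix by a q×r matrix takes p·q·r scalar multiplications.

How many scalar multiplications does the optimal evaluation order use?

234333

Adjacent pairs: W₁W₂ = 90·111·93 = 929070; W₂W₃ = 111·93·11 = 113553; W₃W₄ = 93·11·11 = 11253.
Length 3: W₁..W₃: k=1: 0+113553+90·111·11=223443; k=2: 929070+0+90·93·11=1021140 → min 223443 | W₂..W₄: k=2: 0+11253+111·93·11=124806; k=3: 113553+0+111·11·11=126984 → min 124806.
Length 4: W₁..W₄: k=1: 0+124806+90·111·11=234696; k=2: 929070+11253+90·93·11=1032393; k=3: 223443+0+90·11·11=234333 → min 234333.
Optimal order: ((W₁ (W₂ W₃)) W₄) with cost 234333.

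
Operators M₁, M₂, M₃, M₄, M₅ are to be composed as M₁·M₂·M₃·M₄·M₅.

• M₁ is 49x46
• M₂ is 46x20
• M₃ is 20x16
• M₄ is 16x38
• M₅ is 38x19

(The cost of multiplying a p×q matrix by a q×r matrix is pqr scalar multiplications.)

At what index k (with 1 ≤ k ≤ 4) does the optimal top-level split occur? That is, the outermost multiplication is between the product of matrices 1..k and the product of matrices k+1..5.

Adjacent pairs: M₁M₂ = 49·46·20 = 45080; M₂M₃ = 46·20·16 = 14720; M₃M₄ = 20·16·38 = 12160; M₄M₅ = 16·38·19 = 11552.
Length 3: M₁..M₃: k=1: 0+14720+49·46·16=50784; k=2: 45080+0+49·20·16=60760 → min 50784 | M₂..M₄: k=2: 0+12160+46·20·38=47120; k=3: 14720+0+46·16·38=42688 → min 42688 | M₃..M₅: k=3: 0+11552+20·16·19=17632; k=4: 12160+0+20·38·19=26600 → min 17632.
Length 4: M₁..M₄: k=1: 0+42688+49·46·38=128340; k=2: 45080+12160+49·20·38=94480; k=3: 50784+0+49·16·38=80576 → min 80576 | M₂..M₅: k=2: 0+17632+46·20·19=35112; k=3: 14720+11552+46·16·19=40256; k=4: 42688+0+46·38·19=75900 → min 35112.
Top-level splits: k=1: (M₁..M₁)·(M₂..M₅) → 0+35112+49·46·19 = 77938; k=2: (M₁..M₂)·(M₃..M₅) → 45080+17632+49·20·19 = 81332; k=3: (M₁..M₃)·(M₄..M₅) → 50784+11552+49·16·19 = 77232; k=4: (M₁..M₄)·(M₅..M₅) → 80576+0+49·38·19 = 115954.
Best split is after M₃, i.e. k = 3.

3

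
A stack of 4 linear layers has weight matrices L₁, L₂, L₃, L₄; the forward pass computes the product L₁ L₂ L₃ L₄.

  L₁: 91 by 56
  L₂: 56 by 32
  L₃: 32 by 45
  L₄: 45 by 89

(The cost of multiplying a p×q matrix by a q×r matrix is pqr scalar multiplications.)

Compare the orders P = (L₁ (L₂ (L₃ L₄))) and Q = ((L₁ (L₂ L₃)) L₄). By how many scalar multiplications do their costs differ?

66777

Order P = (L₁ (L₂ (L₃ L₄))): (L₃ L₄): 32×45 by 45×89 → 32×89, cost 32·45·89 = 128160; (L₂ (L₃ L₄)): 56×32 by 32×89 → 56×89, cost 56·32·89 = 159488; cumulative 287648; (L₁ (L₂ (L₃ L₄))): 91×56 by 56×89 → 91×89, cost 91·56·89 = 453544; cumulative 741192. Total 741192.
Order Q = ((L₁ (L₂ L₃)) L₄): (L₂ L₃): 56×32 by 32×45 → 56×45, cost 56·32·45 = 80640; (L₁ (L₂ L₃)): 91×56 by 56×45 → 91×45, cost 91·56·45 = 229320; cumulative 309960; ((L₁ (L₂ L₃)) L₄): 91×45 by 45×89 → 91×89, cost 91·45·89 = 364455; cumulative 674415. Total 674415.
Difference: |741192 − 674415| = 66777.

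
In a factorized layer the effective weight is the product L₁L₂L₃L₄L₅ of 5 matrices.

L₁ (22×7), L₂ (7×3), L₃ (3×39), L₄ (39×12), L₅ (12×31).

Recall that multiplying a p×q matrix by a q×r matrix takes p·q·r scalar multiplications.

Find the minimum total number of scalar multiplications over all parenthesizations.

Adjacent pairs: L₁L₂ = 22·7·3 = 462; L₂L₃ = 7·3·39 = 819; L₃L₄ = 3·39·12 = 1404; L₄L₅ = 39·12·31 = 14508.
Length 3: L₁..L₃: k=1: 0+819+22·7·39=6825; k=2: 462+0+22·3·39=3036 → min 3036 | L₂..L₄: k=2: 0+1404+7·3·12=1656; k=3: 819+0+7·39·12=4095 → min 1656 | L₃..L₅: k=3: 0+14508+3·39·31=18135; k=4: 1404+0+3·12·31=2520 → min 2520.
Length 4: L₁..L₄: k=1: 0+1656+22·7·12=3504; k=2: 462+1404+22·3·12=2658; k=3: 3036+0+22·39·12=13332 → min 2658 | L₂..L₅: k=2: 0+2520+7·3·31=3171; k=3: 819+14508+7·39·31=23790; k=4: 1656+0+7·12·31=4260 → min 3171.
Length 5: L₁..L₅: k=1: 0+3171+22·7·31=7945; k=2: 462+2520+22·3·31=5028; k=3: 3036+14508+22·39·31=44142; k=4: 2658+0+22·12·31=10842 → min 5028.
Optimal order: ((L₁L₂)((L₃L₄)L₅)) with cost 5028.

5028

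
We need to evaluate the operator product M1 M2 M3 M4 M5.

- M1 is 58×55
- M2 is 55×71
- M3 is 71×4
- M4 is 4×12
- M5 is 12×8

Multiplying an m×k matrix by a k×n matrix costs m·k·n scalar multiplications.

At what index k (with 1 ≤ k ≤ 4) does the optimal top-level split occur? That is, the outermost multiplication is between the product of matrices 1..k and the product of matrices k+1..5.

3

Adjacent pairs: M1M2 = 58·55·71 = 226490; M2M3 = 55·71·4 = 15620; M3M4 = 71·4·12 = 3408; M4M5 = 4·12·8 = 384.
Length 3: M1..M3: k=1: 0+15620+58·55·4=28380; k=2: 226490+0+58·71·4=242962 → min 28380 | M2..M4: k=2: 0+3408+55·71·12=50268; k=3: 15620+0+55·4·12=18260 → min 18260 | M3..M5: k=3: 0+384+71·4·8=2656; k=4: 3408+0+71·12·8=10224 → min 2656.
Length 4: M1..M4: k=1: 0+18260+58·55·12=56540; k=2: 226490+3408+58·71·12=279314; k=3: 28380+0+58·4·12=31164 → min 31164 | M2..M5: k=2: 0+2656+55·71·8=33896; k=3: 15620+384+55·4·8=17764; k=4: 18260+0+55·12·8=23540 → min 17764.
Top-level splits: k=1: (M1..M1)·(M2..M5) → 0+17764+58·55·8 = 43284; k=2: (M1..M2)·(M3..M5) → 226490+2656+58·71·8 = 262090; k=3: (M1..M3)·(M4..M5) → 28380+384+58·4·8 = 30620; k=4: (M1..M4)·(M5..M5) → 31164+0+58·12·8 = 36732.
Best split is after M3, i.e. k = 3.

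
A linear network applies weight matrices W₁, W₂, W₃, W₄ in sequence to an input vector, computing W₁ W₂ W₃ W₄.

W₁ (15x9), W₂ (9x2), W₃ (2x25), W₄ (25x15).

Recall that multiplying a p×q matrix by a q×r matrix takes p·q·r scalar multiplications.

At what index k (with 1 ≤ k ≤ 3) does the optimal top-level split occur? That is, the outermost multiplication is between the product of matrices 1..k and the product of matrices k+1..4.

Adjacent pairs: W₁W₂ = 15·9·2 = 270; W₂W₃ = 9·2·25 = 450; W₃W₄ = 2·25·15 = 750.
Length 3: W₁..W₃: k=1: 0+450+15·9·25=3825; k=2: 270+0+15·2·25=1020 → min 1020 | W₂..W₄: k=2: 0+750+9·2·15=1020; k=3: 450+0+9·25·15=3825 → min 1020.
Top-level splits: k=1: (W₁..W₁)·(W₂..W₄) → 0+1020+15·9·15 = 3045; k=2: (W₁..W₂)·(W₃..W₄) → 270+750+15·2·15 = 1470; k=3: (W₁..W₃)·(W₄..W₄) → 1020+0+15·25·15 = 6645.
Best split is after W₂, i.e. k = 2.

2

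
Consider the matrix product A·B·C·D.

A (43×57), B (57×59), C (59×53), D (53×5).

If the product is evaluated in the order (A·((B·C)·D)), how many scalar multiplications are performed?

205599

(B·C): 57×59 by 59×53 → 57×53, cost 57·59·53 = 178239
((B·C)·D): 57×53 by 53×5 → 57×5, cost 57·53·5 = 15105; cumulative 193344
(A·((B·C)·D)): 43×57 by 57×5 → 43×5, cost 43·57·5 = 12255; cumulative 205599
Total: 205599 scalar multiplications.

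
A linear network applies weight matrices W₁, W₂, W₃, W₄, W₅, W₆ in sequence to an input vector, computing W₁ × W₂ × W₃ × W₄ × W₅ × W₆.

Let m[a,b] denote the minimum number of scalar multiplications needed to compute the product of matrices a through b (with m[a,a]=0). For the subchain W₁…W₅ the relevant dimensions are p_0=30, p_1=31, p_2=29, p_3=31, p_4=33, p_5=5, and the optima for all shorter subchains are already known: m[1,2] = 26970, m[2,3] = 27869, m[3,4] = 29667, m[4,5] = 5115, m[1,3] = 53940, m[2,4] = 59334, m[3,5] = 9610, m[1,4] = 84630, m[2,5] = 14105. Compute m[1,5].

m[1,5] = min over k∈[1,4] of m[1,k]+m[k+1,5]+p_{0}·p_k·p_{5}.
k=1: 0 + 14105 + 30·31·5 = 18755; k=2: 26970 + 9610 + 30·29·5 = 40930; k=3: 53940 + 5115 + 30·31·5 = 63705; k=4: 84630 + 0 + 30·33·5 = 89580.
Minimum: 18755 at k=1.

18755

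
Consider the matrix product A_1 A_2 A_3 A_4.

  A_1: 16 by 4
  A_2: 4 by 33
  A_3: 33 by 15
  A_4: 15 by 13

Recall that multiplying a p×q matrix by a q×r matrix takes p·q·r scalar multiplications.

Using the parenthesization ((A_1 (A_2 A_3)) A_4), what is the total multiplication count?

(A_2 A_3): 4×33 by 33×15 → 4×15, cost 4·33·15 = 1980
(A_1 (A_2 A_3)): 16×4 by 4×15 → 16×15, cost 16·4·15 = 960; cumulative 2940
((A_1 (A_2 A_3)) A_4): 16×15 by 15×13 → 16×13, cost 16·15·13 = 3120; cumulative 6060
Total: 6060 scalar multiplications.

6060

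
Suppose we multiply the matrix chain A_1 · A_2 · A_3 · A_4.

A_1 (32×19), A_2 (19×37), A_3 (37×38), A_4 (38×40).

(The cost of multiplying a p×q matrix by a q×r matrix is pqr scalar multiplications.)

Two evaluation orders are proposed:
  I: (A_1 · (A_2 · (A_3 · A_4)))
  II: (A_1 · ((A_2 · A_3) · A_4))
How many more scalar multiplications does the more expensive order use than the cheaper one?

28766

Order I = (A_1 · (A_2 · (A_3 · A_4))): (A_3 · A_4): 37×38 by 38×40 → 37×40, cost 37·38·40 = 56240; (A_2 · (A_3 · A_4)): 19×37 by 37×40 → 19×40, cost 19·37·40 = 28120; cumulative 84360; (A_1 · (A_2 · (A_3 · A_4))): 32×19 by 19×40 → 32×40, cost 32·19·40 = 24320; cumulative 108680. Total 108680.
Order II = (A_1 · ((A_2 · A_3) · A_4)): (A_2 · A_3): 19×37 by 37×38 → 19×38, cost 19·37·38 = 26714; ((A_2 · A_3) · A_4): 19×38 by 38×40 → 19×40, cost 19·38·40 = 28880; cumulative 55594; (A_1 · ((A_2 · A_3) · A_4)): 32×19 by 19×40 → 32×40, cost 32·19·40 = 24320; cumulative 79914. Total 79914.
Difference: |108680 − 79914| = 28766.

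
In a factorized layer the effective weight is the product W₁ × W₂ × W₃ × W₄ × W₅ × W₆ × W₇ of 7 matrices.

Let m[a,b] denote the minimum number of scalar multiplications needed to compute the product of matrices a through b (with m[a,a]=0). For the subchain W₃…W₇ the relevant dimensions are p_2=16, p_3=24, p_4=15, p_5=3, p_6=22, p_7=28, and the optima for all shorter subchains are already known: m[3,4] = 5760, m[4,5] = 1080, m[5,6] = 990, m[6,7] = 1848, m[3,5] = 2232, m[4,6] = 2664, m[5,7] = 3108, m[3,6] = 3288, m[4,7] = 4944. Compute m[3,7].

5424

m[3,7] = min over k∈[3,6] of m[3,k]+m[k+1,7]+p_{2}·p_k·p_{7}.
k=3: 0 + 4944 + 16·24·28 = 15696; k=4: 5760 + 3108 + 16·15·28 = 15588; k=5: 2232 + 1848 + 16·3·28 = 5424; k=6: 3288 + 0 + 16·22·28 = 13144.
Minimum: 5424 at k=5.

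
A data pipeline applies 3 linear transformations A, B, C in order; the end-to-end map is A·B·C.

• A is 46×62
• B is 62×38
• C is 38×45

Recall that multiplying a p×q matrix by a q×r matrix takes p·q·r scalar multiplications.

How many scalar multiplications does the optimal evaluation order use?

187036

Order (A·(B·C)): (B·C): 62×38 by 38×45 → 62×45, cost 62·38·45 = 106020; (A·(B·C)): 46×62 by 62×45 → 46×45, cost 46·62·45 = 128340; cumulative 234360. Total 234360.
Order ((A·B)·C): (A·B): 46×62 by 62×38 → 46×38, cost 46·62·38 = 108376; ((A·B)·C): 46×38 by 38×45 → 46×45, cost 46·38·45 = 78660; cumulative 187036. Total 187036.
Minimum: 187036.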